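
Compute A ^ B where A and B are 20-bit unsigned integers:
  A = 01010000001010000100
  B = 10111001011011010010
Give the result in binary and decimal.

Apply ^ to each column (1 where bits differ):
  01010000001010000100
^ 10111001011011010010
----------------------
  11101001010001010110

Answer: 11101001010001010110 (955478)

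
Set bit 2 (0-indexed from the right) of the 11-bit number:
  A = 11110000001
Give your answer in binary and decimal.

Mask = 1 << 2 = 00000000100
Bit 2 of A is 0, so OR-ing with the mask flips it to 1.
  11110000001
| 00000000100
-------------
  11110000101

Answer: 11110000101 (1925)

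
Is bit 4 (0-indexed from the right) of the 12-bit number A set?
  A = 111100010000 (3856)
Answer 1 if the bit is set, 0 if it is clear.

Bit 4 is the 5th from the right.
  111100010000
         ^
That bit is 1.

Answer: 1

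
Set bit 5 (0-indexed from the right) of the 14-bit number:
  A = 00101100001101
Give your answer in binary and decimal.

Mask = 1 << 5 = 00000000100000
Bit 5 of A is 0, so OR-ing with the mask flips it to 1.
  00101100001101
| 00000000100000
----------------
  00101100101101

Answer: 00101100101101 (2861)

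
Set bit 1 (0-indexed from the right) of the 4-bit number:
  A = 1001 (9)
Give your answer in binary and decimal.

Mask = 1 << 1 = 0010
Bit 1 of A is 0, so OR-ing with the mask flips it to 1.
  1001
| 0010
------
  1011

Answer: 1011 (11)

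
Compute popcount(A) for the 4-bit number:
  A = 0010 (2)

0010
1-bits at positions (from bit 0 = LSB): 1
Count = 1

Answer: 1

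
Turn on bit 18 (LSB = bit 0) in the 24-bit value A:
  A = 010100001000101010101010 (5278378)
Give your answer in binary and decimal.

Mask = 1 << 18 = 000001000000000000000000
Bit 18 of A is 0, so OR-ing with the mask flips it to 1.
  010100001000101010101010
| 000001000000000000000000
--------------------------
  010101001000101010101010

Answer: 010101001000101010101010 (5540522)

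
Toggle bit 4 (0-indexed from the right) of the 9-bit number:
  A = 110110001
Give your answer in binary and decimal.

Mask = 1 << 4 = 000010000
Bit 4 of A is 1; XOR with the mask flips it to 0.
  110110001
^ 000010000
-----------
  110100001

Answer: 110100001 (417)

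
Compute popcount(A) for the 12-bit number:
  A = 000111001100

000111001100
1-bits at positions (from bit 0 = LSB): 2, 3, 6, 7, 8
Count = 5

Answer: 5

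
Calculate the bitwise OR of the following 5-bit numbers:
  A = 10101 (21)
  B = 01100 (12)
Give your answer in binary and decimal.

Apply | to each column (1 where either bit is 1):
  10101
| 01100
-------
  11101

Answer: 11101 (29)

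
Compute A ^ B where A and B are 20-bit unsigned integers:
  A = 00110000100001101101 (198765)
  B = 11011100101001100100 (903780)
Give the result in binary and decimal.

Apply ^ to each column (1 where bits differ):
  00110000100001101101
^ 11011100101001100100
----------------------
  11101100001000001001

Answer: 11101100001000001001 (967177)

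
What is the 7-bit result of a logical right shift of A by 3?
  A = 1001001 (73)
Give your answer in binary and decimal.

Logical shift right by 3: drop the bottom 3 bit(s), prepend 3 zero(s) on the left.
  1001001  ->  keep [1001], discard [001], prepend 000
= 0001001

Answer: 0001001 (9)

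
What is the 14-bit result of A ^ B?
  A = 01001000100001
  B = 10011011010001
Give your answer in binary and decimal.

Apply ^ to each column (1 where bits differ):
  01001000100001
^ 10011011010001
----------------
  11010011110000

Answer: 11010011110000 (13552)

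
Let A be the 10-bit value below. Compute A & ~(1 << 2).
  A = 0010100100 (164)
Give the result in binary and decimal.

Mask = ~(1 << 2) = 1111111011
Bit 2 of A is 1, so AND-ing with the mask clears it to 0.
  0010100100
& 1111111011
------------
  0010100000

Answer: 0010100000 (160)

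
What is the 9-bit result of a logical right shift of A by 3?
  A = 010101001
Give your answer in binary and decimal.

Logical shift right by 3: drop the bottom 3 bit(s), prepend 3 zero(s) on the left.
  010101001  ->  keep [010101], discard [001], prepend 000
= 000010101

Answer: 000010101 (21)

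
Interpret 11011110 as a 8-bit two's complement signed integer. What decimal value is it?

MSB is 1, so the value is negative. Find the magnitude:
1. Invert bits:  00100001
2. Add 1:        00100010  = 34
3. Apply sign:   -34

Answer: -34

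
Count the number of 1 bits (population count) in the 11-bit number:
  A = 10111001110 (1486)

10111001110
1-bits at positions (from bit 0 = LSB): 1, 2, 3, 6, 7, 8, 10
Count = 7

Answer: 7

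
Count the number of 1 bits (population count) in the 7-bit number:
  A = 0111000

0111000
1-bits at positions (from bit 0 = LSB): 3, 4, 5
Count = 3

Answer: 3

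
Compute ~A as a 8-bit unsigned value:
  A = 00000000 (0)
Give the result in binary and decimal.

Flip each bit (0->1, 1->0):
  00000000
  11111111

Answer: 11111111 (255)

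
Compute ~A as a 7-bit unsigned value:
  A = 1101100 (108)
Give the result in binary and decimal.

Flip each bit (0->1, 1->0):
  1101100
  0010011

Answer: 0010011 (19)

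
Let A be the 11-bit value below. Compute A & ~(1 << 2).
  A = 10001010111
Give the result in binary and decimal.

Mask = ~(1 << 2) = 11111111011
Bit 2 of A is 1, so AND-ing with the mask clears it to 0.
  10001010111
& 11111111011
-------------
  10001010011

Answer: 10001010011 (1107)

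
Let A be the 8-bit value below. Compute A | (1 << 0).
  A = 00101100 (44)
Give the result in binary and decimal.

Mask = 1 << 0 = 00000001
Bit 0 of A is 0, so OR-ing with the mask flips it to 1.
  00101100
| 00000001
----------
  00101101

Answer: 00101101 (45)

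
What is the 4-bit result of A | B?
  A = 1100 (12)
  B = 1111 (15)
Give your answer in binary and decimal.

Apply | to each column (1 where either bit is 1):
  1100
| 1111
------
  1111

Answer: 1111 (15)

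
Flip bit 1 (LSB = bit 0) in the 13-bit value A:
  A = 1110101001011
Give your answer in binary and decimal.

Mask = 1 << 1 = 0000000000010
Bit 1 of A is 1; XOR with the mask flips it to 0.
  1110101001011
^ 0000000000010
---------------
  1110101001001

Answer: 1110101001001 (7497)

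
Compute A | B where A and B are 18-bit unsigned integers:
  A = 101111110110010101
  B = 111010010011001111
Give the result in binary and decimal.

Apply | to each column (1 where either bit is 1):
  101111110110010101
| 111010010011001111
--------------------
  111111110111011111

Answer: 111111110111011111 (261599)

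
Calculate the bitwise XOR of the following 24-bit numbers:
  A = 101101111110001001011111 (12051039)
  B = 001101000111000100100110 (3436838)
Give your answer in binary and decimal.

Apply ^ to each column (1 where bits differ):
  101101111110001001011111
^ 001101000111000100100110
--------------------------
  100000111001001101111001

Answer: 100000111001001101111001 (8622969)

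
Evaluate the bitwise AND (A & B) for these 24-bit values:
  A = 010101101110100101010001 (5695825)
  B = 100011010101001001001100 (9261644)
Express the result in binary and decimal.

Apply & to each column (1 only where both bits are 1):
  010101101110100101010001
& 100011010101001001001100
--------------------------
  000001000100000001000000

Answer: 000001000100000001000000 (278592)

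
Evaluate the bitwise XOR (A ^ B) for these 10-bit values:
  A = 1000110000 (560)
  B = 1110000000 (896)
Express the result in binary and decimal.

Apply ^ to each column (1 where bits differ):
  1000110000
^ 1110000000
------------
  0110110000

Answer: 0110110000 (432)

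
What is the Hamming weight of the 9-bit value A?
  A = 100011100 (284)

100011100
1-bits at positions (from bit 0 = LSB): 2, 3, 4, 8
Count = 4

Answer: 4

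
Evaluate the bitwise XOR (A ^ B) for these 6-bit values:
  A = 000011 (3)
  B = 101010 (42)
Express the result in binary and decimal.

Apply ^ to each column (1 where bits differ):
  000011
^ 101010
--------
  101001

Answer: 101001 (41)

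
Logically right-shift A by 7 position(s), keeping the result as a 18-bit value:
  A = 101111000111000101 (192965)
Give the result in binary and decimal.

Logical shift right by 7: drop the bottom 7 bit(s), prepend 7 zero(s) on the left.
  101111000111000101  ->  keep [10111100011], discard [1000101], prepend 0000000
= 000000010111100011

Answer: 000000010111100011 (1507)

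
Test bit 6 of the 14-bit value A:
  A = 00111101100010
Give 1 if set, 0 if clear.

Bit 6 is the 7th from the right.
  00111101100010
         ^
That bit is 1.

Answer: 1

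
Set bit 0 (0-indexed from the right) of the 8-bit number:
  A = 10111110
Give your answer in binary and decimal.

Mask = 1 << 0 = 00000001
Bit 0 of A is 0, so OR-ing with the mask flips it to 1.
  10111110
| 00000001
----------
  10111111

Answer: 10111111 (191)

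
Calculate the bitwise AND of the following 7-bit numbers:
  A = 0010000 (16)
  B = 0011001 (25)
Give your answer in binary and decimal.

Apply & to each column (1 only where both bits are 1):
  0010000
& 0011001
---------
  0010000

Answer: 0010000 (16)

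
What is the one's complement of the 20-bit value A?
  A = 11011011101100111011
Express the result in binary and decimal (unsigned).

Flip each bit (0->1, 1->0):
  11011011101100111011
  00100100010011000100

Answer: 00100100010011000100 (148676)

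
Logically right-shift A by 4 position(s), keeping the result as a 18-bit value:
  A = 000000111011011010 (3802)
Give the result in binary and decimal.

Logical shift right by 4: drop the bottom 4 bit(s), prepend 4 zero(s) on the left.
  000000111011011010  ->  keep [00000011101101], discard [1010], prepend 0000
= 000000000011101101

Answer: 000000000011101101 (237)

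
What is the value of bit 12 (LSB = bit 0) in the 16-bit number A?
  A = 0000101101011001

Bit 12 is the 13th from the right.
  0000101101011001
     ^
That bit is 0.

Answer: 0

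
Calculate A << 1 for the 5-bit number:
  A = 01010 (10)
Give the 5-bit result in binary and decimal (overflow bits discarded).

Shift left by 1: drop the top 1 bit(s), append 1 zero(s) on the right.
  01010  ->  discard [0], keep [1010], append 0
= 10100

Answer: 10100 (20)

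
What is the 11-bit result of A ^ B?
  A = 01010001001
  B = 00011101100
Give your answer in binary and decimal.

Apply ^ to each column (1 where bits differ):
  01010001001
^ 00011101100
-------------
  01001100101

Answer: 01001100101 (613)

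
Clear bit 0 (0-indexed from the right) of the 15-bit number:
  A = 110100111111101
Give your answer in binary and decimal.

Mask = ~(1 << 0) = 111111111111110
Bit 0 of A is 1, so AND-ing with the mask clears it to 0.
  110100111111101
& 111111111111110
-----------------
  110100111111100

Answer: 110100111111100 (27132)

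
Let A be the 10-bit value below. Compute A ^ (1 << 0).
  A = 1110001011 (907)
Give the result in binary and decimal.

Mask = 1 << 0 = 0000000001
Bit 0 of A is 1; XOR with the mask flips it to 0.
  1110001011
^ 0000000001
------------
  1110001010

Answer: 1110001010 (906)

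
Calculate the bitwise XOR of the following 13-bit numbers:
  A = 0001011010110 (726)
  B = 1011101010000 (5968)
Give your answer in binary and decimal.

Apply ^ to each column (1 where bits differ):
  0001011010110
^ 1011101010000
---------------
  1010110000110

Answer: 1010110000110 (5510)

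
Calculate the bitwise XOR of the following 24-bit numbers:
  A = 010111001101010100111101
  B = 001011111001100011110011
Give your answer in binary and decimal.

Apply ^ to each column (1 where bits differ):
  010111001101010100111101
^ 001011111001100011110011
--------------------------
  011100110100110111001110

Answer: 011100110100110111001110 (7556558)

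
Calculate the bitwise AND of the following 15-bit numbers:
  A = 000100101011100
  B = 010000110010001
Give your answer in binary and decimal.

Apply & to each column (1 only where both bits are 1):
  000100101011100
& 010000110010001
-----------------
  000000100010000

Answer: 000000100010000 (272)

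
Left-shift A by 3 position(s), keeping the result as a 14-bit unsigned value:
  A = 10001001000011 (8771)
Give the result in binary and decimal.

Shift left by 3: drop the top 3 bit(s), append 3 zero(s) on the right.
  10001001000011  ->  discard [100], keep [01001000011], append 000
= 01001000011000

Answer: 01001000011000 (4632)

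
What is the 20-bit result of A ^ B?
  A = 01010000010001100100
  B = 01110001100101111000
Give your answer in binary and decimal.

Apply ^ to each column (1 where bits differ):
  01010000010001100100
^ 01110001100101111000
----------------------
  00100001110100011100

Answer: 00100001110100011100 (138524)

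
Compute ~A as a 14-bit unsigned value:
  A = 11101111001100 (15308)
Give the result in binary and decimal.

Flip each bit (0->1, 1->0):
  11101111001100
  00010000110011

Answer: 00010000110011 (1075)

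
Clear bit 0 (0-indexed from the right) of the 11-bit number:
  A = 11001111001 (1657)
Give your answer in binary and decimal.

Mask = ~(1 << 0) = 11111111110
Bit 0 of A is 1, so AND-ing with the mask clears it to 0.
  11001111001
& 11111111110
-------------
  11001111000

Answer: 11001111000 (1656)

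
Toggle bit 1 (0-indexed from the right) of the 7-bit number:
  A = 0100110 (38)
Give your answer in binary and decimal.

Mask = 1 << 1 = 0000010
Bit 1 of A is 1; XOR with the mask flips it to 0.
  0100110
^ 0000010
---------
  0100100

Answer: 0100100 (36)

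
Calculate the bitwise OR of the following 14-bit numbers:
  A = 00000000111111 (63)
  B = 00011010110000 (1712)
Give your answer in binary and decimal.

Apply | to each column (1 where either bit is 1):
  00000000111111
| 00011010110000
----------------
  00011010111111

Answer: 00011010111111 (1727)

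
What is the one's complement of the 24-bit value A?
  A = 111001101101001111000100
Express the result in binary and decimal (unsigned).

Flip each bit (0->1, 1->0):
  111001101101001111000100
  000110010010110000111011

Answer: 000110010010110000111011 (1649723)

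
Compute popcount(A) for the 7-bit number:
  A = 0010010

0010010
1-bits at positions (from bit 0 = LSB): 1, 4
Count = 2

Answer: 2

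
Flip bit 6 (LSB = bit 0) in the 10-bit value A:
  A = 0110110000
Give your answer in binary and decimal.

Mask = 1 << 6 = 0001000000
Bit 6 of A is 0; XOR with the mask flips it to 1.
  0110110000
^ 0001000000
------------
  0111110000

Answer: 0111110000 (496)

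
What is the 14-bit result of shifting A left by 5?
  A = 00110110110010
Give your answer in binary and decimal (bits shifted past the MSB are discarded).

Shift left by 5: drop the top 5 bit(s), append 5 zero(s) on the right.
  00110110110010  ->  discard [00110], keep [110110010], append 00000
= 11011001000000

Answer: 11011001000000 (13888)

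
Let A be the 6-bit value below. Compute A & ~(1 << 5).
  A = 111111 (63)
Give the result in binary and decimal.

Mask = ~(1 << 5) = 011111
Bit 5 of A is 1, so AND-ing with the mask clears it to 0.
  111111
& 011111
--------
  011111

Answer: 011111 (31)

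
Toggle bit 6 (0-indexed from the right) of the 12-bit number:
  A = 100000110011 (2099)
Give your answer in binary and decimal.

Mask = 1 << 6 = 000001000000
Bit 6 of A is 0; XOR with the mask flips it to 1.
  100000110011
^ 000001000000
--------------
  100001110011

Answer: 100001110011 (2163)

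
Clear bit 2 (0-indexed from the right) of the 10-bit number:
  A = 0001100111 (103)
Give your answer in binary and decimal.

Mask = ~(1 << 2) = 1111111011
Bit 2 of A is 1, so AND-ing with the mask clears it to 0.
  0001100111
& 1111111011
------------
  0001100011

Answer: 0001100011 (99)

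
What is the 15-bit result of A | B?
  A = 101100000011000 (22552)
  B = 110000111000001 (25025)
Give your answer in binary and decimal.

Apply | to each column (1 where either bit is 1):
  101100000011000
| 110000111000001
-----------------
  111100111011001

Answer: 111100111011001 (31193)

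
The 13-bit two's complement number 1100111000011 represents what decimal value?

MSB is 1, so the value is negative. Find the magnitude:
1. Invert bits:  0011000111100
2. Add 1:        0011000111101  = 1597
3. Apply sign:   -1597

Answer: -1597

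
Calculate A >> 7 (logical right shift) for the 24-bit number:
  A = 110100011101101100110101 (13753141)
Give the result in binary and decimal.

Logical shift right by 7: drop the bottom 7 bit(s), prepend 7 zero(s) on the left.
  110100011101101100110101  ->  keep [11010001110110110], discard [0110101], prepend 0000000
= 000000011010001110110110

Answer: 000000011010001110110110 (107446)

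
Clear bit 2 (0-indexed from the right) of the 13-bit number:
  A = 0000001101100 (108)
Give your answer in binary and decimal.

Mask = ~(1 << 2) = 1111111111011
Bit 2 of A is 1, so AND-ing with the mask clears it to 0.
  0000001101100
& 1111111111011
---------------
  0000001101000

Answer: 0000001101000 (104)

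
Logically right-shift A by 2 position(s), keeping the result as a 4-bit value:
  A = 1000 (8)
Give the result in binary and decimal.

Logical shift right by 2: drop the bottom 2 bit(s), prepend 2 zero(s) on the left.
  1000  ->  keep [10], discard [00], prepend 00
= 0010

Answer: 0010 (2)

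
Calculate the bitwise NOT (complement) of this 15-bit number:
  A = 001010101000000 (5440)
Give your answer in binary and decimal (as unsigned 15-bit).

Flip each bit (0->1, 1->0):
  001010101000000
  110101010111111

Answer: 110101010111111 (27327)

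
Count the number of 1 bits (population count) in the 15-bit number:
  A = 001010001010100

001010001010100
1-bits at positions (from bit 0 = LSB): 2, 4, 6, 10, 12
Count = 5

Answer: 5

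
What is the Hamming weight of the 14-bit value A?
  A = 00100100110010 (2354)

00100100110010
1-bits at positions (from bit 0 = LSB): 1, 4, 5, 8, 11
Count = 5

Answer: 5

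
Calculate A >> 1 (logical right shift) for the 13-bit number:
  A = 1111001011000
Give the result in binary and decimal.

Logical shift right by 1: drop the bottom 1 bit(s), prepend 1 zero(s) on the left.
  1111001011000  ->  keep [111100101100], discard [0], prepend 0
= 0111100101100

Answer: 0111100101100 (3884)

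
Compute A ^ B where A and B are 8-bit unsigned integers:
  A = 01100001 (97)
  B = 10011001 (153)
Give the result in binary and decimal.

Apply ^ to each column (1 where bits differ):
  01100001
^ 10011001
----------
  11111000

Answer: 11111000 (248)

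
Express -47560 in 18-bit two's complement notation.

1. Binary of +47560:  001011100111001000
2. Invert bits:     110100011000110111
3. Add 1:           110100011000111000

Answer: 110100011000111000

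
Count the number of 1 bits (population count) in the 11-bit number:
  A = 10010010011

10010010011
1-bits at positions (from bit 0 = LSB): 0, 1, 4, 7, 10
Count = 5

Answer: 5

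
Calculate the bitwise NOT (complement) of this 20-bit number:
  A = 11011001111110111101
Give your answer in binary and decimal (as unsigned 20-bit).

Flip each bit (0->1, 1->0):
  11011001111110111101
  00100110000001000010

Answer: 00100110000001000010 (155714)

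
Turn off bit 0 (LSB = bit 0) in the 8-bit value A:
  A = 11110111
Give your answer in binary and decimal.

Mask = ~(1 << 0) = 11111110
Bit 0 of A is 1, so AND-ing with the mask clears it to 0.
  11110111
& 11111110
----------
  11110110

Answer: 11110110 (246)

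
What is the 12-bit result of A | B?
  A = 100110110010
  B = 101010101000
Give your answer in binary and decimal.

Apply | to each column (1 where either bit is 1):
  100110110010
| 101010101000
--------------
  101110111010

Answer: 101110111010 (3002)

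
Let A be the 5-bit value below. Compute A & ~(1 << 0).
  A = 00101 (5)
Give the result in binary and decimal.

Mask = ~(1 << 0) = 11110
Bit 0 of A is 1, so AND-ing with the mask clears it to 0.
  00101
& 11110
-------
  00100

Answer: 00100 (4)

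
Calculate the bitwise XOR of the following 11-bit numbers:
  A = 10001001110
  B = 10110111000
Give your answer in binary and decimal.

Apply ^ to each column (1 where bits differ):
  10001001110
^ 10110111000
-------------
  00111110110

Answer: 00111110110 (502)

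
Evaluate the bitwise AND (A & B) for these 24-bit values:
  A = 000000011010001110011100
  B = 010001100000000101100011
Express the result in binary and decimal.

Apply & to each column (1 only where both bits are 1):
  000000011010001110011100
& 010001100000000101100011
--------------------------
  000000000000000100000000

Answer: 000000000000000100000000 (256)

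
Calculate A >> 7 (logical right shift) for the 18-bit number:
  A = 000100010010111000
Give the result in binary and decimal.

Logical shift right by 7: drop the bottom 7 bit(s), prepend 7 zero(s) on the left.
  000100010010111000  ->  keep [00010001001], discard [0111000], prepend 0000000
= 000000000010001001

Answer: 000000000010001001 (137)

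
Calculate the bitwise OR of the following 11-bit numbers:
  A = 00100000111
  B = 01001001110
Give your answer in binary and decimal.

Apply | to each column (1 where either bit is 1):
  00100000111
| 01001001110
-------------
  01101001111

Answer: 01101001111 (847)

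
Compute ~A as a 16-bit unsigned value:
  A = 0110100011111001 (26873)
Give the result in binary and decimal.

Flip each bit (0->1, 1->0):
  0110100011111001
  1001011100000110

Answer: 1001011100000110 (38662)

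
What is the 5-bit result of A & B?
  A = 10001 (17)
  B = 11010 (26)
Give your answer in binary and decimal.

Apply & to each column (1 only where both bits are 1):
  10001
& 11010
-------
  10000

Answer: 10000 (16)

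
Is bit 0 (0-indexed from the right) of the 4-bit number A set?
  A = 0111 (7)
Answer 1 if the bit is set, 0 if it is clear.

Bit 0 is the 1st from the right.
  0111
     ^
That bit is 1.

Answer: 1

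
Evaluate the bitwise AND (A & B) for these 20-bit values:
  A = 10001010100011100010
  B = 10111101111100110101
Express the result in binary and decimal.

Apply & to each column (1 only where both bits are 1):
  10001010100011100010
& 10111101111100110101
----------------------
  10001000100000100000

Answer: 10001000100000100000 (559136)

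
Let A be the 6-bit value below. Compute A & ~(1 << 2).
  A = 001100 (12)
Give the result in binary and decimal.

Mask = ~(1 << 2) = 111011
Bit 2 of A is 1, so AND-ing with the mask clears it to 0.
  001100
& 111011
--------
  001000

Answer: 001000 (8)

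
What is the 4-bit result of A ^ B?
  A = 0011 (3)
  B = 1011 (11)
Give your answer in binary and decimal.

Apply ^ to each column (1 where bits differ):
  0011
^ 1011
------
  1000

Answer: 1000 (8)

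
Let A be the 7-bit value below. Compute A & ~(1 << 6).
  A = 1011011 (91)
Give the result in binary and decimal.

Mask = ~(1 << 6) = 0111111
Bit 6 of A is 1, so AND-ing with the mask clears it to 0.
  1011011
& 0111111
---------
  0011011

Answer: 0011011 (27)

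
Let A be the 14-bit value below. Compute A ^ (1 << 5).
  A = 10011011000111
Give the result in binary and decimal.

Mask = 1 << 5 = 00000000100000
Bit 5 of A is 0; XOR with the mask flips it to 1.
  10011011000111
^ 00000000100000
----------------
  10011011100111

Answer: 10011011100111 (9959)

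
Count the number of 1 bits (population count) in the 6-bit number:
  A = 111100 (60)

111100
1-bits at positions (from bit 0 = LSB): 2, 3, 4, 5
Count = 4

Answer: 4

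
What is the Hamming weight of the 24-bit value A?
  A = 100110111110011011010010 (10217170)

100110111110011011010010
1-bits at positions (from bit 0 = LSB): 1, 4, 6, 7, 9, 10, 13, 14, 15, 16, 17, 19, 20, 23
Count = 14

Answer: 14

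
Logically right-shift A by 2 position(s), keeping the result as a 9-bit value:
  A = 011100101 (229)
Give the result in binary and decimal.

Logical shift right by 2: drop the bottom 2 bit(s), prepend 2 zero(s) on the left.
  011100101  ->  keep [0111001], discard [01], prepend 00
= 000111001

Answer: 000111001 (57)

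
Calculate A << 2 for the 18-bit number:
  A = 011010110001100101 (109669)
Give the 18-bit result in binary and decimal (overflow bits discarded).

Shift left by 2: drop the top 2 bit(s), append 2 zero(s) on the right.
  011010110001100101  ->  discard [01], keep [1010110001100101], append 00
= 101011000110010100

Answer: 101011000110010100 (176532)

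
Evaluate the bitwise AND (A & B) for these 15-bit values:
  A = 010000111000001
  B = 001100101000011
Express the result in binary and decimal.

Apply & to each column (1 only where both bits are 1):
  010000111000001
& 001100101000011
-----------------
  000000101000001

Answer: 000000101000001 (321)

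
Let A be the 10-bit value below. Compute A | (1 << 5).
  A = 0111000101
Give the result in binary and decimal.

Mask = 1 << 5 = 0000100000
Bit 5 of A is 0, so OR-ing with the mask flips it to 1.
  0111000101
| 0000100000
------------
  0111100101

Answer: 0111100101 (485)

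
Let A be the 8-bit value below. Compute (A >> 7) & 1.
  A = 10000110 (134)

Bit 7 is the 8th from the right.
  10000110
  ^
That bit is 1.

Answer: 1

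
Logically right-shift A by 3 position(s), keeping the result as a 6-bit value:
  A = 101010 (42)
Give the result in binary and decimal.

Logical shift right by 3: drop the bottom 3 bit(s), prepend 3 zero(s) on the left.
  101010  ->  keep [101], discard [010], prepend 000
= 000101

Answer: 000101 (5)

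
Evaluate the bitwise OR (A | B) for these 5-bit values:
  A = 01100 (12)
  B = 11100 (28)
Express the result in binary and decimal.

Apply | to each column (1 where either bit is 1):
  01100
| 11100
-------
  11100

Answer: 11100 (28)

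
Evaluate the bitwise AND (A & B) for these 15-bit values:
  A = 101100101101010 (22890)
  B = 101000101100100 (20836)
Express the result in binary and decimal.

Apply & to each column (1 only where both bits are 1):
  101100101101010
& 101000101100100
-----------------
  101000101100000

Answer: 101000101100000 (20832)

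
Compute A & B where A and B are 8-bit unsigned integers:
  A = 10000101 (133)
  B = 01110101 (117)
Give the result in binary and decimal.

Apply & to each column (1 only where both bits are 1):
  10000101
& 01110101
----------
  00000101

Answer: 00000101 (5)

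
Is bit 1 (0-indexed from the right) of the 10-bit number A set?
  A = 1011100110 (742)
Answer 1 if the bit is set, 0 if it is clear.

Bit 1 is the 2nd from the right.
  1011100110
          ^
That bit is 1.

Answer: 1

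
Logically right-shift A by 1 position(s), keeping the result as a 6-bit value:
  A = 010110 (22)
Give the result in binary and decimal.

Logical shift right by 1: drop the bottom 1 bit(s), prepend 1 zero(s) on the left.
  010110  ->  keep [01011], discard [0], prepend 0
= 001011

Answer: 001011 (11)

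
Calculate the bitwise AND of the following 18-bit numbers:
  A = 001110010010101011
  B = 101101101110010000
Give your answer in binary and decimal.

Apply & to each column (1 only where both bits are 1):
  001110010010101011
& 101101101110010000
--------------------
  001100000010000000

Answer: 001100000010000000 (49280)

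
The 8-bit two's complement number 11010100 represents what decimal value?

MSB is 1, so the value is negative. Find the magnitude:
1. Invert bits:  00101011
2. Add 1:        00101100  = 44
3. Apply sign:   -44

Answer: -44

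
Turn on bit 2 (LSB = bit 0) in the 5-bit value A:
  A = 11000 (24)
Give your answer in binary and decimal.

Mask = 1 << 2 = 00100
Bit 2 of A is 0, so OR-ing with the mask flips it to 1.
  11000
| 00100
-------
  11100

Answer: 11100 (28)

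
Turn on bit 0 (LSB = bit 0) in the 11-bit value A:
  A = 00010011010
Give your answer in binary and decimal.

Mask = 1 << 0 = 00000000001
Bit 0 of A is 0, so OR-ing with the mask flips it to 1.
  00010011010
| 00000000001
-------------
  00010011011

Answer: 00010011011 (155)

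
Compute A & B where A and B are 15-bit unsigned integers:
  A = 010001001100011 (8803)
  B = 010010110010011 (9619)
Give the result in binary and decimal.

Apply & to each column (1 only where both bits are 1):
  010001001100011
& 010010110010011
-----------------
  010000000000011

Answer: 010000000000011 (8195)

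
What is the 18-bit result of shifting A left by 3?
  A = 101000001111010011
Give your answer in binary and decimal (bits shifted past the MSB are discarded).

Shift left by 3: drop the top 3 bit(s), append 3 zero(s) on the right.
  101000001111010011  ->  discard [101], keep [000001111010011], append 000
= 000001111010011000

Answer: 000001111010011000 (7832)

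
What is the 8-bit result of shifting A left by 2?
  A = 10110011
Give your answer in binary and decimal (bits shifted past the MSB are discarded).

Shift left by 2: drop the top 2 bit(s), append 2 zero(s) on the right.
  10110011  ->  discard [10], keep [110011], append 00
= 11001100

Answer: 11001100 (204)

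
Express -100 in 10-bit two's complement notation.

1. Binary of +100:  0001100100
2. Invert bits:     1110011011
3. Add 1:           1110011100

Answer: 1110011100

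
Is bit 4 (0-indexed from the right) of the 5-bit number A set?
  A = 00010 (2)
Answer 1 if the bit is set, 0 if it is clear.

Bit 4 is the 5th from the right.
  00010
  ^
That bit is 0.

Answer: 0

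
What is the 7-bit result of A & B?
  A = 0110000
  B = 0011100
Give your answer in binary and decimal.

Apply & to each column (1 only where both bits are 1):
  0110000
& 0011100
---------
  0010000

Answer: 0010000 (16)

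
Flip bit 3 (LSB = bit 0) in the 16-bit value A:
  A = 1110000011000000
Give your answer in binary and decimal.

Mask = 1 << 3 = 0000000000001000
Bit 3 of A is 0; XOR with the mask flips it to 1.
  1110000011000000
^ 0000000000001000
------------------
  1110000011001000

Answer: 1110000011001000 (57544)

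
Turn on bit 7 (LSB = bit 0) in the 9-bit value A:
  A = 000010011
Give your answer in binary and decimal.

Mask = 1 << 7 = 010000000
Bit 7 of A is 0, so OR-ing with the mask flips it to 1.
  000010011
| 010000000
-----------
  010010011

Answer: 010010011 (147)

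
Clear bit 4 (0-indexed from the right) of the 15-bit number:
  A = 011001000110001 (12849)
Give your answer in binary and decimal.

Mask = ~(1 << 4) = 111111111101111
Bit 4 of A is 1, so AND-ing with the mask clears it to 0.
  011001000110001
& 111111111101111
-----------------
  011001000100001

Answer: 011001000100001 (12833)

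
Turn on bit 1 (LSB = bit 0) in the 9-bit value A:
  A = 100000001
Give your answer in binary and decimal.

Mask = 1 << 1 = 000000010
Bit 1 of A is 0, so OR-ing with the mask flips it to 1.
  100000001
| 000000010
-----------
  100000011

Answer: 100000011 (259)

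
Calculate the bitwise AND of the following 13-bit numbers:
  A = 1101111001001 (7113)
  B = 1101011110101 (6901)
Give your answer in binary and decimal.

Apply & to each column (1 only where both bits are 1):
  1101111001001
& 1101011110101
---------------
  1101011000001

Answer: 1101011000001 (6849)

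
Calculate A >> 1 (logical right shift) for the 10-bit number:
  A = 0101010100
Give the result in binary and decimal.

Logical shift right by 1: drop the bottom 1 bit(s), prepend 1 zero(s) on the left.
  0101010100  ->  keep [010101010], discard [0], prepend 0
= 0010101010

Answer: 0010101010 (170)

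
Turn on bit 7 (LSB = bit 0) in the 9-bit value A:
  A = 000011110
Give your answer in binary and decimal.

Mask = 1 << 7 = 010000000
Bit 7 of A is 0, so OR-ing with the mask flips it to 1.
  000011110
| 010000000
-----------
  010011110

Answer: 010011110 (158)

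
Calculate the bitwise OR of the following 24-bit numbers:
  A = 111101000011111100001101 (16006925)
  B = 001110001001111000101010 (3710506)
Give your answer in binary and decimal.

Apply | to each column (1 where either bit is 1):
  111101000011111100001101
| 001110001001111000101010
--------------------------
  111111001011111100101111

Answer: 111111001011111100101111 (16564015)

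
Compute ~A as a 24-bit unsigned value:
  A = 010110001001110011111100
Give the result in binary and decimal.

Flip each bit (0->1, 1->0):
  010110001001110011111100
  101001110110001100000011

Answer: 101001110110001100000011 (10969859)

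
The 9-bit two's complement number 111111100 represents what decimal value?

MSB is 1, so the value is negative. Find the magnitude:
1. Invert bits:  000000011
2. Add 1:        000000100  = 4
3. Apply sign:   -4

Answer: -4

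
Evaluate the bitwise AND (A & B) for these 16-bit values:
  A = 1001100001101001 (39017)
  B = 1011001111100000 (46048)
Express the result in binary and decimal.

Apply & to each column (1 only where both bits are 1):
  1001100001101001
& 1011001111100000
------------------
  1001000001100000

Answer: 1001000001100000 (36960)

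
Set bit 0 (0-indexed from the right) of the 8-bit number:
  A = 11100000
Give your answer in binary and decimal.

Mask = 1 << 0 = 00000001
Bit 0 of A is 0, so OR-ing with the mask flips it to 1.
  11100000
| 00000001
----------
  11100001

Answer: 11100001 (225)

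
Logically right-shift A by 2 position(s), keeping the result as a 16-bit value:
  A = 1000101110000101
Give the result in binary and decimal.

Logical shift right by 2: drop the bottom 2 bit(s), prepend 2 zero(s) on the left.
  1000101110000101  ->  keep [10001011100001], discard [01], prepend 00
= 0010001011100001

Answer: 0010001011100001 (8929)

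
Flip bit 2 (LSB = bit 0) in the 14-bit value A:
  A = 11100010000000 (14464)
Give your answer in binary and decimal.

Mask = 1 << 2 = 00000000000100
Bit 2 of A is 0; XOR with the mask flips it to 1.
  11100010000000
^ 00000000000100
----------------
  11100010000100

Answer: 11100010000100 (14468)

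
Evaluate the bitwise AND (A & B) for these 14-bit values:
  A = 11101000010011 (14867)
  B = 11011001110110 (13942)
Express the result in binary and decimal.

Apply & to each column (1 only where both bits are 1):
  11101000010011
& 11011001110110
----------------
  11001000010010

Answer: 11001000010010 (12818)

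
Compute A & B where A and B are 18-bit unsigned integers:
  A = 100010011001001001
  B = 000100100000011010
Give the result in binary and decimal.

Apply & to each column (1 only where both bits are 1):
  100010011001001001
& 000100100000011010
--------------------
  000000000000001000

Answer: 000000000000001000 (8)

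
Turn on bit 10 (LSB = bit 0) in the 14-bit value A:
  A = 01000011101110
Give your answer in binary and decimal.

Mask = 1 << 10 = 00010000000000
Bit 10 of A is 0, so OR-ing with the mask flips it to 1.
  01000011101110
| 00010000000000
----------------
  01010011101110

Answer: 01010011101110 (5358)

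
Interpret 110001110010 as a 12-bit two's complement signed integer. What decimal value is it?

MSB is 1, so the value is negative. Find the magnitude:
1. Invert bits:  001110001101
2. Add 1:        001110001110  = 910
3. Apply sign:   -910

Answer: -910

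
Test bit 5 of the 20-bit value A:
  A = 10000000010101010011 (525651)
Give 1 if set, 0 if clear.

Bit 5 is the 6th from the right.
  10000000010101010011
                ^
That bit is 0.

Answer: 0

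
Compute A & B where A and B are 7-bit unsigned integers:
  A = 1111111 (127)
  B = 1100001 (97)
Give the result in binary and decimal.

Apply & to each column (1 only where both bits are 1):
  1111111
& 1100001
---------
  1100001

Answer: 1100001 (97)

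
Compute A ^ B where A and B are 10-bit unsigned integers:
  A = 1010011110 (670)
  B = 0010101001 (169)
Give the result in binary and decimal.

Apply ^ to each column (1 where bits differ):
  1010011110
^ 0010101001
------------
  1000110111

Answer: 1000110111 (567)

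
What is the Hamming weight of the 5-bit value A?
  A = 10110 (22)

10110
1-bits at positions (from bit 0 = LSB): 1, 2, 4
Count = 3

Answer: 3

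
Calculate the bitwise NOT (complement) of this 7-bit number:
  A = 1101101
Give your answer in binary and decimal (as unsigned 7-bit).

Flip each bit (0->1, 1->0):
  1101101
  0010010

Answer: 0010010 (18)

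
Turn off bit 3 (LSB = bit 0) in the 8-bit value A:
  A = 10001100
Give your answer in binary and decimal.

Mask = ~(1 << 3) = 11110111
Bit 3 of A is 1, so AND-ing with the mask clears it to 0.
  10001100
& 11110111
----------
  10000100

Answer: 10000100 (132)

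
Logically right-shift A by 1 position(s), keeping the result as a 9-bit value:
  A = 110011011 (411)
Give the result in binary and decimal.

Logical shift right by 1: drop the bottom 1 bit(s), prepend 1 zero(s) on the left.
  110011011  ->  keep [11001101], discard [1], prepend 0
= 011001101

Answer: 011001101 (205)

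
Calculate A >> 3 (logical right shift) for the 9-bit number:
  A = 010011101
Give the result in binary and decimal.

Logical shift right by 3: drop the bottom 3 bit(s), prepend 3 zero(s) on the left.
  010011101  ->  keep [010011], discard [101], prepend 000
= 000010011

Answer: 000010011 (19)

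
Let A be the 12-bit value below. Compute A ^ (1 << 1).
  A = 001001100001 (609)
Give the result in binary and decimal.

Mask = 1 << 1 = 000000000010
Bit 1 of A is 0; XOR with the mask flips it to 1.
  001001100001
^ 000000000010
--------------
  001001100011

Answer: 001001100011 (611)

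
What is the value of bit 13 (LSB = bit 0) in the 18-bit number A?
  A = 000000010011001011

Bit 13 is the 14th from the right.
  000000010011001011
      ^
That bit is 0.

Answer: 0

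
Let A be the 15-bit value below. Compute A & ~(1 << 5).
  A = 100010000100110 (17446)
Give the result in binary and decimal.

Mask = ~(1 << 5) = 111111111011111
Bit 5 of A is 1, so AND-ing with the mask clears it to 0.
  100010000100110
& 111111111011111
-----------------
  100010000000110

Answer: 100010000000110 (17414)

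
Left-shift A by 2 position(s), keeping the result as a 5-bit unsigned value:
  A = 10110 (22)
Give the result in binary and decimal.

Shift left by 2: drop the top 2 bit(s), append 2 zero(s) on the right.
  10110  ->  discard [10], keep [110], append 00
= 11000

Answer: 11000 (24)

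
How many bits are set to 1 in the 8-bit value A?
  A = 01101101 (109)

01101101
1-bits at positions (from bit 0 = LSB): 0, 2, 3, 5, 6
Count = 5

Answer: 5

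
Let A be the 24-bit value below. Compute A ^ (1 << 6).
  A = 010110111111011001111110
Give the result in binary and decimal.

Mask = 1 << 6 = 000000000000000001000000
Bit 6 of A is 1; XOR with the mask flips it to 0.
  010110111111011001111110
^ 000000000000000001000000
--------------------------
  010110111111011000111110

Answer: 010110111111011000111110 (6026814)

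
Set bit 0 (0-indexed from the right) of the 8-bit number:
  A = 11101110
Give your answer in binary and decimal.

Mask = 1 << 0 = 00000001
Bit 0 of A is 0, so OR-ing with the mask flips it to 1.
  11101110
| 00000001
----------
  11101111

Answer: 11101111 (239)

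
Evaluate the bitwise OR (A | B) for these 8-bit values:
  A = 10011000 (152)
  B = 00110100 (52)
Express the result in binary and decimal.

Apply | to each column (1 where either bit is 1):
  10011000
| 00110100
----------
  10111100

Answer: 10111100 (188)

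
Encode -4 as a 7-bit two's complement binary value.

1. Binary of +4:  0000100
2. Invert bits:     1111011
3. Add 1:           1111100

Answer: 1111100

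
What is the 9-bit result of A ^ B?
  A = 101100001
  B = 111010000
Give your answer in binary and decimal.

Apply ^ to each column (1 where bits differ):
  101100001
^ 111010000
-----------
  010110001

Answer: 010110001 (177)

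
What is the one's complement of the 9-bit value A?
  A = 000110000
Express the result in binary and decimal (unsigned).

Flip each bit (0->1, 1->0):
  000110000
  111001111

Answer: 111001111 (463)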